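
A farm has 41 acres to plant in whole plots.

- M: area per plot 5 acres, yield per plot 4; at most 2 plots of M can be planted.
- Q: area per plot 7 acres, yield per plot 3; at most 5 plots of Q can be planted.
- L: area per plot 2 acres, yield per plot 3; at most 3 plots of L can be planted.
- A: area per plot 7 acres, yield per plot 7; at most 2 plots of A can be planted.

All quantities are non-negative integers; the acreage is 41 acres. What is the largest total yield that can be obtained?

1×M, 2×Q, 3×L, and 2×A: area 39 ≤ 41, yield 1·4 + 2·3 + 3·3 + 2·7 = 33.
2×M, 1×Q, 3×L, and 2×A: area 37 ≤ 41, yield 2·4 + 1·3 + 3·3 + 2·7 = 34.
Best is 34.

34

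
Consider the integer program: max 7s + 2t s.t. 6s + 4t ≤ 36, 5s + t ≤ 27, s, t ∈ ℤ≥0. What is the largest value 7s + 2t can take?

(s,t)=(5,1) is feasible, giving 37.
(s,t)=(5,0) is feasible, giving 35.
(s,t)=(4,2) is feasible, giving 32.
(s,t)=(4,1) is feasible, giving 30.
The best lattice point is (5,1), giving 37.

37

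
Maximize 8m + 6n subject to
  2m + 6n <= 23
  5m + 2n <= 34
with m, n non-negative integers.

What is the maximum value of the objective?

54

(m,n)=(6,1): 2·6+6·1=18≤23, 5·6+2·1=32≤34, objective 54.
(m,n)=(5,2): 2·5+6·2=22≤23, 5·5+2·2=29≤34, objective 52.
No feasible integer point exceeds 54.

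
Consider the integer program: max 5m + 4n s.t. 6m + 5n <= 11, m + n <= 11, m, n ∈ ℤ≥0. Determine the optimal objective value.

9

Relaxing integrality, the LP optimum is 9.17 at (m,n) = (1.83, 0), which is not an integer point.
(m,n)=(1,1): 6·1+5·1=11≤11, 1·1+1·1=2≤11, objective 9.
(m,n)=(0,2): 6·0+5·2=10≤11, 1·0+1·2=2≤11, objective 8.
(m,n)=(1,0): 6·1+5·0=6≤11, 1·1+1·0=1≤11, objective 5.
No feasible integer point exceeds 9.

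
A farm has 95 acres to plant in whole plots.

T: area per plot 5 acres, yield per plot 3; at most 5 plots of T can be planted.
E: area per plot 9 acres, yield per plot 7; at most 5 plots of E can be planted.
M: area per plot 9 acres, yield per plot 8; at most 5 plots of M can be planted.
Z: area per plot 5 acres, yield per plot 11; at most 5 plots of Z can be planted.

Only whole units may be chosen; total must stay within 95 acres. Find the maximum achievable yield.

112

This is a bounded integer knapsack.
Z has the best ratio (11/5); taking only Z gives at most 5×11 = 55 (stopped by the supply cap of 5).
Mixing does better — 1×T, 2×E, 5×M, and 5×Z: area 93 ≤ 95, yield 1·3 + 2·7 + 5·8 + 5·11 = 112.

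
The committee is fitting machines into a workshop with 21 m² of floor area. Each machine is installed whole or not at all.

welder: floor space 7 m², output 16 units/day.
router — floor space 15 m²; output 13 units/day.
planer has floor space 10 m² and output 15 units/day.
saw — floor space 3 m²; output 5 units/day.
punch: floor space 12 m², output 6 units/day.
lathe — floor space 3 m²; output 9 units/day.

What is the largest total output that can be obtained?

This is a 0-1 knapsack instance.
welder + planer + lathe: floor space 7 + 10 + 3 = 20 ≤ 21, output 16 + 15 + 9 = 40.
welder + planer: floor space 7 + 10 = 17 ≤ 21, output 16 + 15 = 31.
welder + planer + saw: floor space 7 + 10 + 3 = 20 ≤ 21, output 16 + 15 + 5 = 36.
Best is welder, planer, and lathe with total output 40.

40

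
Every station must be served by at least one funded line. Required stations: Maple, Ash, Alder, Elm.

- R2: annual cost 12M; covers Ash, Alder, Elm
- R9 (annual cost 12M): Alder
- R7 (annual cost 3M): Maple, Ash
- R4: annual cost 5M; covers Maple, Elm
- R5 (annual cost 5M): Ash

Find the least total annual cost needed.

15

This is an integer covering problem.
Choose R2 and R7: together they cover Maple, Ash, Alder, Elm — every station.
Total annual cost: 12 + 3 = 15.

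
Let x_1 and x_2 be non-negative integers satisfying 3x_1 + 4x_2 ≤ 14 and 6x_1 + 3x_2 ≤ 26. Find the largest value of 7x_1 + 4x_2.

28

Relaxing integrality, the LP optimum is 30.53 at (x_1,x_2) = (4.13, 0.4), which is not an integer point.
(x_1,x_2)=(4,0): 3·4+4·0=12≤14, 6·4+3·0=24≤26, objective 28.
(x_1,x_2)=(3,1): 3·3+4·1=13≤14, 6·3+3·1=21≤26, objective 25.
(x_1,x_2)=(3,0): 3·3+4·0=9≤14, 6·3+3·0=18≤26, objective 21.
No feasible integer point exceeds 28.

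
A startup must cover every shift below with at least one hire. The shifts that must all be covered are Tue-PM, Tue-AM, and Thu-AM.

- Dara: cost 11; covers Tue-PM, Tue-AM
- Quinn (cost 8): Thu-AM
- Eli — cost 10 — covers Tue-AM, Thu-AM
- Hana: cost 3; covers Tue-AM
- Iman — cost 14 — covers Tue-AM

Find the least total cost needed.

This is an integer covering problem.
Choose Dara and Quinn: together they cover Tue-PM, Tue-AM, Thu-AM — every shift.
Total cost: 11 + 8 = 19.

19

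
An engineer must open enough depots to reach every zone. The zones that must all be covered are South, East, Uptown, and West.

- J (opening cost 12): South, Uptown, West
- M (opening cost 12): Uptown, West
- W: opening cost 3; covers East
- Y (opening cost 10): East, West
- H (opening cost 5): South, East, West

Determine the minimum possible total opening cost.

15

This is an integer covering problem.
The greedy cost-per-new-zone heuristic would pick H and J for 17, but a cheaper cover exists.
Choose J and W: together they cover South, East, Uptown, West — every zone.
Total opening cost: 12 + 3 = 15.
No cover costs less than 15.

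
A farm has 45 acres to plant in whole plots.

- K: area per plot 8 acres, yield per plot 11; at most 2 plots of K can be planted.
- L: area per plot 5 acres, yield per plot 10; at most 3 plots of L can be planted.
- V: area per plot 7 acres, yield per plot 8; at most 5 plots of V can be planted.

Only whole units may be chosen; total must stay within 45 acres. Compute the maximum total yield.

68

1×K, 3×L, and 3×V: area 44 ≤ 45, yield 1·11 + 3·10 + 3·8 = 65.
2×K, 3×L, and 2×V: area 45 ≤ 45, yield 2·11 + 3·10 + 2·8 = 68.
Best is 68.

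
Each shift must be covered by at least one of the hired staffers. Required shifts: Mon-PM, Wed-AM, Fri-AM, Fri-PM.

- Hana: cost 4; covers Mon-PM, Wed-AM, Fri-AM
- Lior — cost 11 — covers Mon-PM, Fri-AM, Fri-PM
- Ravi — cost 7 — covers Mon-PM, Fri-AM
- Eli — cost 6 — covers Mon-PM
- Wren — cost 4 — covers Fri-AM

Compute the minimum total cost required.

15

Choose Hana and Lior: together they cover Mon-PM, Wed-AM, Fri-AM, Fri-PM — every shift.
Total cost: 4 + 11 = 15.
No cover costs less than 15.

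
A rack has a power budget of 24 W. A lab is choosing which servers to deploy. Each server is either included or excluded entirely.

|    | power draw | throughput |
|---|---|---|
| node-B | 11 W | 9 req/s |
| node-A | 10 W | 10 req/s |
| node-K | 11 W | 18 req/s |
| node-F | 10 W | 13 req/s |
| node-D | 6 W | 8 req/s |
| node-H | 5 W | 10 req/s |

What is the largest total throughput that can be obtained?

This is a 0-1 knapsack instance.
node-K + node-F: power draw 11 + 10 = 21 ≤ 24, throughput 18 + 13 = 31.
node-F + node-D + node-H: power draw 10 + 6 + 5 = 21 ≤ 24, throughput 13 + 8 + 10 = 31.
node-K + node-D + node-H: power draw 11 + 6 + 5 = 22 ≤ 24, throughput 18 + 8 + 10 = 36.
Best is node-K, node-D, and node-H with total throughput 36.

36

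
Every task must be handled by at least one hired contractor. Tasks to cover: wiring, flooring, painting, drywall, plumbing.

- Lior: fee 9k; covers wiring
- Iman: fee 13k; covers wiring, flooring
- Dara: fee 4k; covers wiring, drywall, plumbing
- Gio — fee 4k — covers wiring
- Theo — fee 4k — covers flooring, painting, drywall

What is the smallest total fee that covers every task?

8

Choose Dara and Theo: together they cover wiring, flooring, painting, drywall, plumbing — every task.
Total fee: 4 + 4 = 8.
No cover costs less than 8.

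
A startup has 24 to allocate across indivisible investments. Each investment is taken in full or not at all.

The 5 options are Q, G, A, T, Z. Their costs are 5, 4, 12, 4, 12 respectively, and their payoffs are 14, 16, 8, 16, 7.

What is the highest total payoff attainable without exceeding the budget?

46

Allowing fractional choices, the relaxed optimum would be about 53.3, but investments are indivisible.
Q + G + T: cost 5 + 4 + 4 = 13 ≤ 24, payoff 14 + 16 + 16 = 46.
G + A + T: cost 4 + 12 + 4 = 20 ≤ 24, payoff 16 + 8 + 16 = 40.
Best is Q, G, and T with total payoff 46.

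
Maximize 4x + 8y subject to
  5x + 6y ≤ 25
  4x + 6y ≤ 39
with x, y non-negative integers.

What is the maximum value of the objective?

(x,y)=(0,4) is feasible, giving 32.
(x,y)=(1,3) is feasible, giving 28.
(x,y)=(0,3) is feasible, giving 24.
Maximum is 32 at (x,y)=(0,4).

32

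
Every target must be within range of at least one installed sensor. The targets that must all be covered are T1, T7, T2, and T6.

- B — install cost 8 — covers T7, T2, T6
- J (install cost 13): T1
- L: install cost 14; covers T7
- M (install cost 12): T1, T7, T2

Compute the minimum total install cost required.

20

This is an integer covering problem.
Choose B and M: together they cover T1, T7, T2, T6 — every target.
Total install cost: 8 + 12 = 20.
No cover costs less than 20.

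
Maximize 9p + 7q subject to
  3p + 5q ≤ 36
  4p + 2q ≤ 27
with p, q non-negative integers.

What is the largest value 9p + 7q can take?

66

(p,q)=(5,3) is feasible, giving 66.
(p,q)=(4,4) is feasible, giving 64.
(p,q)=(3,5) is feasible, giving 62.
No feasible integer point exceeds 66.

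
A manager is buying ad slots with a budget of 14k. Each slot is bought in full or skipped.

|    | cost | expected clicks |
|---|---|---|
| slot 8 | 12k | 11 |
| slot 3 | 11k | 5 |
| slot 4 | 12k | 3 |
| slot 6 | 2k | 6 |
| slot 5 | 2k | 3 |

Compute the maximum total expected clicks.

17

Take slot 8 and slot 6: cost 12 + 2 = 14 ≤ 14, expected clicks 11 + 6 = 17.
No other feasible combination does better.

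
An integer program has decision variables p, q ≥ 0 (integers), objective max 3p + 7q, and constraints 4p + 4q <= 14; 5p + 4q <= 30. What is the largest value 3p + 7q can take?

21

The continuous relaxation peaks at (0, 3.5) with value 24.50; rounding to a feasible lattice point costs some objective.
(p,q)=(0,3): 4·0+4·3=12≤14, 5·0+4·3=12≤30, objective 21.
(p,q)=(1,2): 4·1+4·2=12≤14, 5·1+4·2=13≤30, objective 17.
(p,q)=(0,2): 4·0+4·2=8≤14, 5·0+4·2=8≤30, objective 14.
The best lattice point is (0,3), giving 21.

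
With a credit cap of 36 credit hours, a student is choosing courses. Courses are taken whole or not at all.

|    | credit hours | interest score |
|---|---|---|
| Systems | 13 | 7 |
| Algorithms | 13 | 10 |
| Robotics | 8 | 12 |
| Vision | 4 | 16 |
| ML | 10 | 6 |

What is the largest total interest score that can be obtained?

This is an integer program with binary decision variables.
Allowing fractional choices, the relaxed optimum would be about 44.5, but courses are indivisible.
Algorithms + Robotics + Vision + ML: credit hours 13 + 8 + 4 + 10 = 35 ≤ 36, interest score 10 + 12 + 16 + 6 = 44.
Systems + Robotics + Vision + ML: credit hours 13 + 8 + 4 + 10 = 35 ≤ 36, interest score 7 + 12 + 16 + 6 = 41.
Algorithms + Robotics + Vision: credit hours 13 + 8 + 4 = 25 ≤ 36, interest score 10 + 12 + 16 = 38.
Best is Algorithms, Robotics, Vision, and ML with total interest score 44.

44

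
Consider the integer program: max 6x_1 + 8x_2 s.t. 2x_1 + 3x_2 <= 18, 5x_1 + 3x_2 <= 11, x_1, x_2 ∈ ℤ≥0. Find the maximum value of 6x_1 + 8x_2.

24

The continuous relaxation peaks at (0, 3.67) with value 29.33; rounding to a feasible lattice point costs some objective.
(x_1,x_2)=(0,3) is feasible, giving 24.
(x_1,x_2)=(1,2) is feasible, giving 22.
(x_1,x_2)=(0,2) is feasible, giving 16.
Maximum is 24 at (x_1,x_2)=(0,3).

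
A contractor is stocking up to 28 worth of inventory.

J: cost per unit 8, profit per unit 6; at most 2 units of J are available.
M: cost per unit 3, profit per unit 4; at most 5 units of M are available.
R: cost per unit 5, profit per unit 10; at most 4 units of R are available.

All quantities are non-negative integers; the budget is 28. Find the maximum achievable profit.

This is a bounded integer knapsack.
R has the best ratio (10/5); taking only R gives at most 4×10 = 40 (stopped by the supply cap of 4).
Mixing does better — 2×M and 4×R: cost 26 ≤ 28, profit 2·4 + 4·10 = 48.

48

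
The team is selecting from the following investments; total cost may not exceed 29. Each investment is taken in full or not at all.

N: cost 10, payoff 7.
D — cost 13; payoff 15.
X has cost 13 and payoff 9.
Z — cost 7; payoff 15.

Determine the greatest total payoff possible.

30

Allowing fractional choices, the relaxed optimum would be about 36.3, but investments are indivisible.
D + Z: cost 13 + 7 = 20 ≤ 29, payoff 15 + 15 = 30.
D + X: cost 13 + 13 = 26 ≤ 29, payoff 15 + 9 = 24.
X + Z: cost 13 + 7 = 20 ≤ 29, payoff 9 + 15 = 24.
Best is D and Z with total payoff 30.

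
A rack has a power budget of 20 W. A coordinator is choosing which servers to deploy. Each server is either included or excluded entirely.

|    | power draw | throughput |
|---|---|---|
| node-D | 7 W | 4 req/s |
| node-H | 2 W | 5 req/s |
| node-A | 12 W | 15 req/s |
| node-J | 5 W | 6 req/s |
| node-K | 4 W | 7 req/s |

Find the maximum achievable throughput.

Allowing fractional choices, the relaxed optimum would be about 29.4, but servers are indivisible.
node-H + node-A + node-J: power draw 2 + 12 + 5 = 19 ≤ 20, throughput 5 + 15 + 6 = 26.
node-A + node-K: power draw 12 + 4 = 16 ≤ 20, throughput 15 + 7 = 22.
node-H + node-A + node-K: power draw 2 + 12 + 4 = 18 ≤ 20, throughput 5 + 15 + 7 = 27.
Best is node-H, node-A, and node-K with total throughput 27.

27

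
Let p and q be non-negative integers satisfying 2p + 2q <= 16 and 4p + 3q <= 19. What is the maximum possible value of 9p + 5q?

Relaxing integrality, the LP optimum is 42.75 at (p,q) = (4.75, 0), which is not an integer point.
(p,q)=(4,1): 2·4+2·1=10≤16, 4·4+3·1=19≤19, objective 41.
(p,q)=(3,2): 2·3+2·2=10≤16, 4·3+3·2=18≤19, objective 37.
(p,q)=(4,0): 2·4+2·0=8≤16, 4·4+3·0=16≤19, objective 36.
The best lattice point is (4,1), giving 41.

41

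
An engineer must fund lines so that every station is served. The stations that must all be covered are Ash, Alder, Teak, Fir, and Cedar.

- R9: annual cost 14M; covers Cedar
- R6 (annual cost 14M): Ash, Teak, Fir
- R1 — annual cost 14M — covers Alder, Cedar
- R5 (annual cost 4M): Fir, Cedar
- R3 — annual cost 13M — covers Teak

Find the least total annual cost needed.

Choose R6 and R1: together they cover Ash, Alder, Teak, Fir, Cedar — every station.
Total annual cost: 14 + 14 = 28.

28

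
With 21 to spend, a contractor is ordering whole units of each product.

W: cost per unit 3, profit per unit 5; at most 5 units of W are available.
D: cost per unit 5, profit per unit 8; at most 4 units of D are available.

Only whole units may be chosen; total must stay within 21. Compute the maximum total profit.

This is a bounded integer knapsack.
Take 2×W and 3×D: cost 21 ≤ 21, profit 2·5 + 3·8 = 34.
No other integer combination yields more.

34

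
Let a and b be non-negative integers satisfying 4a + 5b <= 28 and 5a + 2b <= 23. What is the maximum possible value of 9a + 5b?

42

The continuous relaxation peaks at (3.47, 2.82) with value 45.35; rounding to a feasible lattice point costs some objective.
(a,b)=(3,3): 4·3+5·3=27≤28, 5·3+2·3=21≤23, objective 42.
(a,b)=(4,1): 4·4+5·1=21≤28, 5·4+2·1=22≤23, objective 41.
(a,b)=(2,4): 4·2+5·4=28≤28, 5·2+2·4=18≤23, objective 38.
Maximum is 42 at (a,b)=(3,3).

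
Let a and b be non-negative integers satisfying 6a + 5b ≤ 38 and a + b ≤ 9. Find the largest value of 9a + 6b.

The continuous relaxation peaks at (6.33, 0) with value 57.00; rounding to a feasible lattice point costs some objective.
(a,b)=(6,0): 6·6+5·0=36≤38, 1·6+1·0=6≤9, objective 54.
(a,b)=(5,1): 6·5+5·1=35≤38, 1·5+1·1=6≤9, objective 51.
The best lattice point is (6,0), giving 54.

54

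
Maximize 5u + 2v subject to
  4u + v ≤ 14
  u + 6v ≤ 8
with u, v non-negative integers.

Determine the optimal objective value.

15

(u,v)=(3,0) is feasible, giving 15.
(u,v)=(2,1) is feasible, giving 12.
(u,v)=(2,0) is feasible, giving 10.
Maximum is 15 at (u,v)=(3,0).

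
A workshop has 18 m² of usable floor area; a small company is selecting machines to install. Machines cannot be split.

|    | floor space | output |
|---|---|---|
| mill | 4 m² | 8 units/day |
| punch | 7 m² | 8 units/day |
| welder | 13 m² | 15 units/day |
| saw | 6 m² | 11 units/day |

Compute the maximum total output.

27

Treat it as a binary knapsack problem.
mill + punch + saw: floor space 4 + 7 + 6 = 17 ≤ 18, output 8 + 8 + 11 = 27.
mill + welder: floor space 4 + 13 = 17 ≤ 18, output 8 + 15 = 23.
mill + saw: floor space 4 + 6 = 10 ≤ 18, output 8 + 11 = 19.
Best is mill, punch, and saw with total output 27.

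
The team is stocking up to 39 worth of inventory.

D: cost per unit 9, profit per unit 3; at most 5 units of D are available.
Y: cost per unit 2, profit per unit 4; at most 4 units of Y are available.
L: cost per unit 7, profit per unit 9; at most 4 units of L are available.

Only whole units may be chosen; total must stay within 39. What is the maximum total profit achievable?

52

Y has the best ratio (4/2); taking only Y gives at most 4×4 = 16 (stopped by the supply cap of 4).
Mixing does better — 4×Y and 4×L: cost 36 ≤ 39, profit 4·4 + 4·9 = 52.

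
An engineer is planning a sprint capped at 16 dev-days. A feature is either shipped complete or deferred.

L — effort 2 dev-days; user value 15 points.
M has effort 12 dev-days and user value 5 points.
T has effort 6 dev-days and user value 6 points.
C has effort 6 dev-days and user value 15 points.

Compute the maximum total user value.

This is an integer program with binary decision variables.
L + C: effort 2 + 6 = 8 ≤ 16, user value 15 + 15 = 30.
L + T + C: effort 2 + 6 + 6 = 14 ≤ 16, user value 15 + 6 + 15 = 36.
L + T: effort 2 + 6 = 8 ≤ 16, user value 15 + 6 = 21.
Best is L, T, and C with total user value 36.

36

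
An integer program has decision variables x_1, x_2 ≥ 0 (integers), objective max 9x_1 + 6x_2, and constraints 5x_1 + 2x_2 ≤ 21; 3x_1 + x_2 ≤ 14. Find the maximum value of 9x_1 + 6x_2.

Relaxing integrality, the LP optimum is 63.00 at (x_1,x_2) = (0, 10.5), which is not an integer point.
(x_1,x_2)=(0,10): 5·0+2·10=20≤21, 3·0+1·10=10≤14, objective 60.
(x_1,x_2)=(0,9): 5·0+2·9=18≤21, 3·0+1·9=9≤14, objective 54.
The best lattice point is (0,10), giving 60.

60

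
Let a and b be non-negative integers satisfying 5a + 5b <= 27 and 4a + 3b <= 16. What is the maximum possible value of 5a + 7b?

(a,b)=(0,5): 5·0+5·5=25≤27, 4·0+3·5=15≤16, objective 35.
(a,b)=(1,4): 5·1+5·4=25≤27, 4·1+3·4=16≤16, objective 33.
(a,b)=(0,4): 5·0+5·4=20≤27, 4·0+3·4=12≤16, objective 28.
The best lattice point is (0,5), giving 35.

35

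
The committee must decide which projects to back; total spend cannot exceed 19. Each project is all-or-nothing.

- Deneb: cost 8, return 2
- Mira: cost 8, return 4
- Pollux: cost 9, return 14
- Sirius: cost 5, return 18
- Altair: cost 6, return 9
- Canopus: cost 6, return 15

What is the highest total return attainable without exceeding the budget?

42

Allowing fractional choices, the relaxed optimum would be about 45.4, but projects are indivisible.
Mira + Sirius + Canopus: cost 8 + 5 + 6 = 19 ≤ 19, return 4 + 18 + 15 = 37.
Sirius + Altair + Canopus: cost 5 + 6 + 6 = 17 ≤ 19, return 18 + 9 + 15 = 42.
Best is Sirius, Altair, and Canopus with total return 42.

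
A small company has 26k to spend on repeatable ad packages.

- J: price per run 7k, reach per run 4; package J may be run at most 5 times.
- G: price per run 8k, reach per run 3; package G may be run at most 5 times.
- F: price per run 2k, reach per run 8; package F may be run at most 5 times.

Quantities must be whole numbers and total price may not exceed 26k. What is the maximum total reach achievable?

48

F has the best ratio (8/2); taking only F gives at most 5×8 = 40 (stopped by the supply cap of 5).
Mixing does better — 2×J and 5×F: price 24 ≤ 26, reach 2·4 + 5·8 = 48.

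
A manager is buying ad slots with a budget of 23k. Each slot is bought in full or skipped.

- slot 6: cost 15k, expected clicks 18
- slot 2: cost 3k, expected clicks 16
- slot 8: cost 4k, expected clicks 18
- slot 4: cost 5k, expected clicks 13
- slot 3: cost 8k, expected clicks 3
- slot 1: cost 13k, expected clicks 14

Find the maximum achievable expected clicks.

52

Allowing fractional choices, the relaxed optimum would be about 60.2, but ad slots are indivisible.
slot 2 + slot 8 + slot 4 + slot 3: cost 3 + 4 + 5 + 8 = 20 ≤ 23, expected clicks 16 + 18 + 13 + 3 = 50.
slot 2 + slot 8 + slot 1: cost 3 + 4 + 13 = 20 ≤ 23, expected clicks 16 + 18 + 14 = 48.
slot 6 + slot 2 + slot 8: cost 15 + 3 + 4 = 22 ≤ 23, expected clicks 18 + 16 + 18 = 52.
Best is slot 6, slot 2, and slot 8 with total expected clicks 52.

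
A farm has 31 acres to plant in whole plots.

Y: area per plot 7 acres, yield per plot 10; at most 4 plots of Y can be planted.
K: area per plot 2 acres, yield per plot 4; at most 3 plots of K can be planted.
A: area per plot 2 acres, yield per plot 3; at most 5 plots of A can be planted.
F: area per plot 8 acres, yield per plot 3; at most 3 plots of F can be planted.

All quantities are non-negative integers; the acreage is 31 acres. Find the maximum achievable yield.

This is a bounded integer knapsack.
K has the best ratio (4/2); taking only K gives at most 3×4 = 12 (stopped by the supply cap of 3).
Mixing does better — 3×Y, 3×K, and 2×A: area 31 ≤ 31, yield 3·10 + 3·4 + 2·3 = 48.

48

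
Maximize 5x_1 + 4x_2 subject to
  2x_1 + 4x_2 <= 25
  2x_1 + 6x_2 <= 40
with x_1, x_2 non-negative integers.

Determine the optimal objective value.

(x_1,x_2)=(12,0): 2·12+4·0=24≤25, 2·12+6·0=24≤40, objective 60.
(x_1,x_2)=(11,0): 2·11+4·0=22≤25, 2·11+6·0=22≤40, objective 55.
The best lattice point is (12,0), giving 60.

60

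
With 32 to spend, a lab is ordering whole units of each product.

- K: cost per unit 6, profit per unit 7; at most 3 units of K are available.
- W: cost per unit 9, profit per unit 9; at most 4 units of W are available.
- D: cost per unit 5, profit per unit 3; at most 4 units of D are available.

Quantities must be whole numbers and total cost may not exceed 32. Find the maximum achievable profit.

33

K has the best ratio (7/6); taking only K gives at most 3×7 = 21 (stopped by the supply cap of 3).
Mixing does better — 3×K, 1×W, and 1×D: cost 32 ≤ 32, profit 3·7 + 1·9 + 1·3 = 33.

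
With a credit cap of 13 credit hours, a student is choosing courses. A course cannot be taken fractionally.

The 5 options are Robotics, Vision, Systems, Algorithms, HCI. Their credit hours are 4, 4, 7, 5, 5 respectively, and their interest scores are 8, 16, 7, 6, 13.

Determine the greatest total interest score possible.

37

Robotics + Vision + Algorithms: credit hours 4 + 4 + 5 = 13 ≤ 13, interest score 8 + 16 + 6 = 30.
Robotics + Vision + HCI: credit hours 4 + 4 + 5 = 13 ≤ 13, interest score 8 + 16 + 13 = 37.
Best is Robotics, Vision, and HCI with total interest score 37.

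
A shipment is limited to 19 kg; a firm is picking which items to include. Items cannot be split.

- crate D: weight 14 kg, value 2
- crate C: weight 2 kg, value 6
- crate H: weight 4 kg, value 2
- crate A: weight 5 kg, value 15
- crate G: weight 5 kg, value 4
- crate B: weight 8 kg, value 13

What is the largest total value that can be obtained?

Allowing fractional choices, the relaxed optimum would be about 37.2, but items are indivisible.
crate C + crate A + crate B: weight 2 + 5 + 8 = 15 ≤ 19, value 6 + 15 + 13 = 34.
crate A + crate G + crate B: weight 5 + 5 + 8 = 18 ≤ 19, value 15 + 4 + 13 = 32.
crate C + crate H + crate A + crate B: weight 2 + 4 + 5 + 8 = 19 ≤ 19, value 6 + 2 + 15 + 13 = 36.
Best is crate C, crate H, crate A, and crate B with total value 36.

36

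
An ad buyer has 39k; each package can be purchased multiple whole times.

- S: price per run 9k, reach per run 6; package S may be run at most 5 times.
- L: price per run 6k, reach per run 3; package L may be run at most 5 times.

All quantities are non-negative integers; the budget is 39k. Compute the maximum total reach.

24

This is a bounded integer knapsack.
Take 3×S and 2×L: price 39 ≤ 39, reach 3·6 + 2·3 = 24.
No other integer combination yields more.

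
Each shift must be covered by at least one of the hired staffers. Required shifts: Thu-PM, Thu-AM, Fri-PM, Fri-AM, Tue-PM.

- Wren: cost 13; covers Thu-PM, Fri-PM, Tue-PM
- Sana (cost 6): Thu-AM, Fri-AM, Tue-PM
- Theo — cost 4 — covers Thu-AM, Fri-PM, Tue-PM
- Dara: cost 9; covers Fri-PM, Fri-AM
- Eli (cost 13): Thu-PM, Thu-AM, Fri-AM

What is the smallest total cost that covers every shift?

Choose Theo and Eli: together they cover Thu-PM, Thu-AM, Fri-PM, Fri-AM, Tue-PM — every shift.
Total cost: 4 + 13 = 17.

17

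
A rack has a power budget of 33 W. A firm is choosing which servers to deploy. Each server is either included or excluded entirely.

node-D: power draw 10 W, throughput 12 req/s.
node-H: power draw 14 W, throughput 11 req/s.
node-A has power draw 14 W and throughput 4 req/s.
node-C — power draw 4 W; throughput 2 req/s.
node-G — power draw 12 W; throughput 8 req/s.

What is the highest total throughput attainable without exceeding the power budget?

25

node-D + node-C + node-G: power draw 10 + 4 + 12 = 26 ≤ 33, throughput 12 + 2 + 8 = 22.
node-D + node-H + node-C: power draw 10 + 14 + 4 = 28 ≤ 33, throughput 12 + 11 + 2 = 25.
node-D + node-H: power draw 10 + 14 = 24 ≤ 33, throughput 12 + 11 = 23.
Best is node-D, node-H, and node-C with total throughput 25.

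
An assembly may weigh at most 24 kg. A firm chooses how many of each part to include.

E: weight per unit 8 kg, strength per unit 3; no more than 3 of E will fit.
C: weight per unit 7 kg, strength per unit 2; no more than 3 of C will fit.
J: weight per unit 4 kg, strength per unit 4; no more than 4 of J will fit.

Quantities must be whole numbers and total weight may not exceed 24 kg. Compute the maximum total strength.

J has the best ratio (4/4); taking only J gives at most 4×4 = 16 (stopped by the supply cap of 4).
Mixing does better — 1×E and 4×J: weight 24 ≤ 24, strength 1·3 + 4·4 = 19.

19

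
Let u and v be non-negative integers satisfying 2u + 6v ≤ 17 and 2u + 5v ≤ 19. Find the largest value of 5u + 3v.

40

The continuous relaxation peaks at (8.5, 0) with value 42.50; rounding to a feasible lattice point costs some objective.
(u,v)=(8,0): 2·8+6·0=16≤17, 2·8+5·0=16≤19, objective 40.
(u,v)=(7,0): 2·7+6·0=14≤17, 2·7+5·0=14≤19, objective 35.
Maximum is 40 at (u,v)=(8,0).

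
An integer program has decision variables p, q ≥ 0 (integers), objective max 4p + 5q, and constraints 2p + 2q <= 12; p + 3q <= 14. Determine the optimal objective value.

(p,q)=(2,4) is feasible, giving 28.
(p,q)=(3,3) is feasible, giving 27.
(p,q)=(1,4) is feasible, giving 24.
No feasible integer point exceeds 28.

28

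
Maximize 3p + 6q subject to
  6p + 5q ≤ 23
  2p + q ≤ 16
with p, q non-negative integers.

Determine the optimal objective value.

24

The continuous relaxation peaks at (0, 4.6) with value 27.60; rounding to a feasible lattice point costs some objective.
(p,q)=(0,4): 6·0+5·4=20≤23, 2·0+1·4=4≤16, objective 24.
(p,q)=(1,3): 6·1+5·3=21≤23, 2·1+1·3=5≤16, objective 21.
(p,q)=(0,3): 6·0+5·3=15≤23, 2·0+1·3=3≤16, objective 18.
No feasible integer point exceeds 24.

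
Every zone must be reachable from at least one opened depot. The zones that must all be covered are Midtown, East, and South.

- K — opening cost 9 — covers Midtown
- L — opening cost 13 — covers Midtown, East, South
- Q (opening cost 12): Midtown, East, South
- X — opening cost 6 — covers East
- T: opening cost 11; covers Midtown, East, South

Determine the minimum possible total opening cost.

11

This is an integer covering problem.
T alone covers Midtown, East, South — every zone.
Total opening cost: 11.
No cover costs less than 11.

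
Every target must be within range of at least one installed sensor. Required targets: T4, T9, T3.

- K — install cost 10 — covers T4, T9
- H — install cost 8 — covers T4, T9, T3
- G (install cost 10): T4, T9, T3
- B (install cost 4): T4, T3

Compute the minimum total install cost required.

This is a weighted set-cover instance.
The greedy cost-per-new-target heuristic would pick B and H for 12, but a cheaper cover exists.
H alone covers T4, T9, T3 — every target.
Total install cost: 8.
No cover costs less than 8.

8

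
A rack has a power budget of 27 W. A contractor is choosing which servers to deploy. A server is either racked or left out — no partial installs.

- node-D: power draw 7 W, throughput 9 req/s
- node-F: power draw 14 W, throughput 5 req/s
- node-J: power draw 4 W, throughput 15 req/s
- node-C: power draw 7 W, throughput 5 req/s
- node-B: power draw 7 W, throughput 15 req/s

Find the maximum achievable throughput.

Allowing fractional choices, the relaxed optimum would be about 44.7, but servers are indivisible.
node-D + node-J + node-C + node-B: power draw 7 + 4 + 7 + 7 = 25 ≤ 27, throughput 9 + 15 + 5 + 15 = 44.
node-J + node-C + node-B: power draw 4 + 7 + 7 = 18 ≤ 27, throughput 15 + 5 + 15 = 35.
node-D + node-J + node-B: power draw 7 + 4 + 7 = 18 ≤ 27, throughput 9 + 15 + 15 = 39.
Best is node-D, node-J, node-C, and node-B with total throughput 44.

44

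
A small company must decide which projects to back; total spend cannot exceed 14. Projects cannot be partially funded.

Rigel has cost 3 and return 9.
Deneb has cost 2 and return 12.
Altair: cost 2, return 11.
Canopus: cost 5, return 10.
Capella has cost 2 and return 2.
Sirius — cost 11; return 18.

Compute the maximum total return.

Allowing fractional choices, the relaxed optimum would be about 45.3, but projects are indivisible.
Rigel + Deneb + Altair + Canopus + Capella: cost 3 + 2 + 2 + 5 + 2 = 14 ≤ 14, return 9 + 12 + 11 + 10 + 2 = 44.
Rigel + Deneb + Altair + Canopus: cost 3 + 2 + 2 + 5 = 12 ≤ 14, return 9 + 12 + 11 + 10 = 42.
Deneb + Altair + Canopus + Capella: cost 2 + 2 + 5 + 2 = 11 ≤ 14, return 12 + 11 + 10 + 2 = 35.
Best is Rigel, Deneb, Altair, Canopus, and Capella with total return 44.

44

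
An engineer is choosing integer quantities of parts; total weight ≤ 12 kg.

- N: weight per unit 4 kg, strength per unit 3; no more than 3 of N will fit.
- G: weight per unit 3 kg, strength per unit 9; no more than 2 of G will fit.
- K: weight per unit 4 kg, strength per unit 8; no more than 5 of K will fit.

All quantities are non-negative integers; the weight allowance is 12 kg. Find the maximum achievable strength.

G has the best ratio (9/3); taking only G gives at most 2×9 = 18 (stopped by the supply cap of 2).
Mixing does better — 2×G and 1×K: weight 10 ≤ 12, strength 2·9 + 1·8 = 26.

26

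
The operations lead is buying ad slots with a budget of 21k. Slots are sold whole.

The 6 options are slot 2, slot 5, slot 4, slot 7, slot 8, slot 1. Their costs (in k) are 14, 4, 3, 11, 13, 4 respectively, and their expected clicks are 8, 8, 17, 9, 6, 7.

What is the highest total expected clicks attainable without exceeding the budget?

Treat it as a binary knapsack problem.
Allowing fractional choices, the relaxed optimum would be about 40.2, but ad slots are indivisible.
slot 5 + slot 4 + slot 7: cost 4 + 3 + 11 = 18 ≤ 21, expected clicks 8 + 17 + 9 = 34.
slot 4 + slot 7 + slot 1: cost 3 + 11 + 4 = 18 ≤ 21, expected clicks 17 + 9 + 7 = 33.
Best is slot 5, slot 4, and slot 7 with total expected clicks 34.

34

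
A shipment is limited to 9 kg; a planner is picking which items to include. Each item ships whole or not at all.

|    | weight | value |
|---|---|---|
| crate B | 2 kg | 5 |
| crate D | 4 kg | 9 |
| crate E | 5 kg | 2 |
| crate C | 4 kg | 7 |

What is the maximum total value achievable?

16

Take crate D and crate C: weight 4 + 4 = 8 ≤ 9, value 9 + 7 = 16.
No other feasible combination does better.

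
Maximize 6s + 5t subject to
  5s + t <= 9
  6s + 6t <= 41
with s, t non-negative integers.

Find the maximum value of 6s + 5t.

30

(s,t)=(0,6) is feasible, giving 30.
(s,t)=(0,5) is feasible, giving 25.
The best lattice point is (0,6), giving 30.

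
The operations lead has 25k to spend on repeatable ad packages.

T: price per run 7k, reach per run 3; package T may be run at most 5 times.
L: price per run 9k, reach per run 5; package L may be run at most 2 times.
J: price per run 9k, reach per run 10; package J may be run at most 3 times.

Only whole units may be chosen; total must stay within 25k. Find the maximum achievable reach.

23

1×T and 2×J: price 25 ≤ 25, reach 1·3 + 2·10 = 23.
2×J: price 18 ≤ 25, reach 2·10 = 20.
Best is 23.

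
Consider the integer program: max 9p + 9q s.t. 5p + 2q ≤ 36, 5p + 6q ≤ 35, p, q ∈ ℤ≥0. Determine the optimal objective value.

63

(p,q)=(7,0): 5·7+2·0=35≤36, 5·7+6·0=35≤35, objective 63.
(p,q)=(6,0): 5·6+2·0=30≤36, 5·6+6·0=30≤35, objective 54.
Maximum is 63 at (p,q)=(7,0).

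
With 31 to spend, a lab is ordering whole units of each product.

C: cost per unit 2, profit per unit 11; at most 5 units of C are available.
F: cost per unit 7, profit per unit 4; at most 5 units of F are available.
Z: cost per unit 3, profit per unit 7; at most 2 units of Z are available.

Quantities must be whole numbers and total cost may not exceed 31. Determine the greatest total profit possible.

5×C, 1×F, and 2×Z: cost 23 ≤ 31, profit 5·11 + 1·4 + 2·7 = 73.
5×C, 2×F, and 2×Z: cost 30 ≤ 31, profit 5·11 + 2·4 + 2·7 = 77.
Best is 77.

77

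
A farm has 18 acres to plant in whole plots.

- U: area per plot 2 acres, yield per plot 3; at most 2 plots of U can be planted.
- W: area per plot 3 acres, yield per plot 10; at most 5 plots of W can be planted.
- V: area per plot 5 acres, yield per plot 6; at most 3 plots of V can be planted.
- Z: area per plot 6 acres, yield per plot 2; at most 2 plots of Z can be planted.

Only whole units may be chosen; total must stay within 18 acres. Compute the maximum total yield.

53

W has the best ratio (10/3); taking only W gives at most 5×10 = 50 (stopped by the supply cap of 5).
Mixing does better — 1×U and 5×W: area 17 ≤ 18, yield 1·3 + 5·10 = 53.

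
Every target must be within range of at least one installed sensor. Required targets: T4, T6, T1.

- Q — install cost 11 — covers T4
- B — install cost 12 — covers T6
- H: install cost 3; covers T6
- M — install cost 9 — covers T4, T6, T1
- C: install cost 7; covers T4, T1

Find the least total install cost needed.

M alone covers T4, T6, T1 — every target.
Total install cost: 9.

9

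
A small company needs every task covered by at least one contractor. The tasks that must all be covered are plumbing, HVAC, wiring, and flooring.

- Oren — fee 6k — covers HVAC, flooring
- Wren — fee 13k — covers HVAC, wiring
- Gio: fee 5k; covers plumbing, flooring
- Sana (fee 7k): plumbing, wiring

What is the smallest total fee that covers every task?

13

The greedy cost-per-new-task heuristic would pick Gio, Oren, and Sana for 18, but a cheaper cover exists.
Choose Oren and Sana: together they cover plumbing, HVAC, wiring, flooring — every task.
Total fee: 6 + 7 = 13.
No cover costs less than 13.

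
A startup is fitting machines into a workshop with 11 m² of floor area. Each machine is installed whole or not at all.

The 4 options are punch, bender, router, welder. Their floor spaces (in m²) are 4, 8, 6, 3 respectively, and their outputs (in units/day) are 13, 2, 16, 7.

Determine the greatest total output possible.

This is an integer program with binary decision variables.
Allowing fractional choices, the relaxed optimum would be about 31.3, but machines are indivisible.
punch + welder: floor space 4 + 3 = 7 ≤ 11, output 13 + 7 = 20.
punch + router: floor space 4 + 6 = 10 ≤ 11, output 13 + 16 = 29.
router + welder: floor space 6 + 3 = 9 ≤ 11, output 16 + 7 = 23.
Best is punch and router with total output 29.

29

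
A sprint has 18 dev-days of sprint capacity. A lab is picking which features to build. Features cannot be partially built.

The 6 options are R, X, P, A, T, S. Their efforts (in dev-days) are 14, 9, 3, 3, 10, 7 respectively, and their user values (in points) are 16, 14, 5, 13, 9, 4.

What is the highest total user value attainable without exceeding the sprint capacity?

32

Allowing fractional choices, the relaxed optimum would be about 35.4, but features are indivisible.
R + A: effort 14 + 3 = 17 ≤ 18, user value 16 + 13 = 29.
X + A: effort 9 + 3 = 12 ≤ 18, user value 14 + 13 = 27.
X + P + A: effort 9 + 3 + 3 = 15 ≤ 18, user value 14 + 5 + 13 = 32.
Best is X, P, and A with total user value 32.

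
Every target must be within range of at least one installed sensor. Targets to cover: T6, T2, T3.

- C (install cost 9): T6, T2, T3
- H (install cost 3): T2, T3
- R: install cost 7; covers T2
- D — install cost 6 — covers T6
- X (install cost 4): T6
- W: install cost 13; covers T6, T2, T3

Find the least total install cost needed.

Choose H and X: together they cover T6, T2, T3 — every target.
Total install cost: 3 + 4 = 7.

7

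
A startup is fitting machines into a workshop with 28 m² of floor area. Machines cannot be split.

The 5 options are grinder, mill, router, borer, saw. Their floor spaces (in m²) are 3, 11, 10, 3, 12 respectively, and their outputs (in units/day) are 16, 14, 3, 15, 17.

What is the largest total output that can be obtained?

This is an integer program with binary decision variables.
grinder + router + borer + saw: floor space 3 + 10 + 3 + 12 = 28 ≤ 28, output 16 + 3 + 15 + 17 = 51.
grinder + borer + saw: floor space 3 + 3 + 12 = 18 ≤ 28, output 16 + 15 + 17 = 48.
Best is grinder, router, borer, and saw with total output 51.

51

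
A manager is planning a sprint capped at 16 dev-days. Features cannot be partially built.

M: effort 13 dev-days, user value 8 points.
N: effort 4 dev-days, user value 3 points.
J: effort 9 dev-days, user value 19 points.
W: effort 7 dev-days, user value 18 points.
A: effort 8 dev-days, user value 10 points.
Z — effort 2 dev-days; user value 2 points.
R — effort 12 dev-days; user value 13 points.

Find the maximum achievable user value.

Take J and W: effort 9 + 7 = 16 ≤ 16, user value 19 + 18 = 37.
No other feasible combination does better.

37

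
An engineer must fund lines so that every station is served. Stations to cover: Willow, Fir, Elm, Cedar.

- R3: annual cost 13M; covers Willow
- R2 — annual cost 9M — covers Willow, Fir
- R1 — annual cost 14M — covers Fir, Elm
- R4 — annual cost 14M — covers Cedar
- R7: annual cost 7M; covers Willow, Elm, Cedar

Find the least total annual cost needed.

Choose R2 and R7: together they cover Willow, Fir, Elm, Cedar — every station.
Total annual cost: 9 + 7 = 16.

16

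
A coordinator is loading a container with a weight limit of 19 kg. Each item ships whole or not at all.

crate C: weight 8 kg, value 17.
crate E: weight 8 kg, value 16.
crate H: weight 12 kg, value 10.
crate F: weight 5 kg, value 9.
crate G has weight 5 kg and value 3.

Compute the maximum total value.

Allowing fractional choices, the relaxed optimum would be about 38.4, but items are indivisible.
crate C + crate F + crate G: weight 8 + 5 + 5 = 18 ≤ 19, value 17 + 9 + 3 = 29.
crate C + crate E: weight 8 + 8 = 16 ≤ 19, value 17 + 16 = 33.
Best is crate C and crate E with total value 33.

33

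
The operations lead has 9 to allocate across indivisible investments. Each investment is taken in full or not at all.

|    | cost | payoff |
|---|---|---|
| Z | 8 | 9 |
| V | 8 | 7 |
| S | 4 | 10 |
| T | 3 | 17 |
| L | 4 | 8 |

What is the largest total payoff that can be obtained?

27

Take S and T: cost 4 + 3 = 7 ≤ 9, payoff 10 + 17 = 27.
No other feasible combination does better.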